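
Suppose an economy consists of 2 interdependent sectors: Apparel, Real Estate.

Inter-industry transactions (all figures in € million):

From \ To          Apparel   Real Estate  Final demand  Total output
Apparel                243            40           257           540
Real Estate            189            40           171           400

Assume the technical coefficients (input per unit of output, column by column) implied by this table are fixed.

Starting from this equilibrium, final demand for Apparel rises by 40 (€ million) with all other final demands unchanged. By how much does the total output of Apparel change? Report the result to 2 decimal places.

Technical coefficients a_ij = z_ij / X_j:
  a_AA = 243/540 = 0.45, a_RA = 189/540 = 0.35
  a_AR = 40/400 = 0.10, a_RR = 40/400 = 0.10
I − A =
  [   0.55    -0.10]
  [  -0.35     0.90]
det(I−A) = (0.55)(0.90) − (-0.10)(-0.35) = 0.4600
adj(I−A) = [[0.90, 0.10], [0.35, 0.55]]
(I − A)⁻¹ = adj(I−A) / det(I−A) ≈
  [   1.9565     0.2174]
  [   0.7609     1.1957]
Δx = (I − A)⁻¹ Δd with Δd having +40 in the Apparel component and 0 elsewhere.
So Δx_A = L_AA · (+40), where L_AA = adj(I−A)_AA / det(I−A) = 0.90 / 0.4600.
Δx_A = 0.90 × (+40) / 0.4600 = 36.00 / 0.4600 ≈ 78.26.

Δx_A = 78.26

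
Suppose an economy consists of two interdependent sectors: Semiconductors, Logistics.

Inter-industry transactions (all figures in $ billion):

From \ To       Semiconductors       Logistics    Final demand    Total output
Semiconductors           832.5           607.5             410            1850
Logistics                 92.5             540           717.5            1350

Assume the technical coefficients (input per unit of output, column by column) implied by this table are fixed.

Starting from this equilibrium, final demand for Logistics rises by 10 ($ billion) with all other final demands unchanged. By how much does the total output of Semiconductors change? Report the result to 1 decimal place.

Δx_S = 14.6

Technical coefficients a_ij = z_ij / X_j:
  a_SS = 832.5/1850 = 0.45, a_LS = 92.5/1850 = 0.05
  a_SL = 607.5/1350 = 0.45, a_LL = 540/1350 = 0.40
I − A =
  [   0.55    -0.45]
  [  -0.05     0.60]
det(I−A) = (0.55)(0.60) − (-0.45)(-0.05) = 0.3075
adj(I−A) = [[0.60, 0.45], [0.05, 0.55]]
(I − A)⁻¹ = adj(I−A) / det(I−A) ≈
  [   1.9512     1.4634]
  [   0.1626     1.7886]
Δx = (I − A)⁻¹ Δd with Δd having +10 in the Logistics component and 0 elsewhere.
So Δx_S = L_SL · (+10), where L_SL = adj(I−A)_SL / det(I−A) = 0.45 / 0.3075.
Δx_S = 0.45 × (+10) / 0.3075 = 4.50 / 0.3075 ≈ 14.6.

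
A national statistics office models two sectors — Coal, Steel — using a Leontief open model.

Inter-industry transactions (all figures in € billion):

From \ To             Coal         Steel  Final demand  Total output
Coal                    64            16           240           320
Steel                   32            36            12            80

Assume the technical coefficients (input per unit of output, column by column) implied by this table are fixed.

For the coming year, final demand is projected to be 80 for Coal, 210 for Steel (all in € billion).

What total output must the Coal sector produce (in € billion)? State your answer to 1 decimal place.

x_C = 204.8

Technical coefficients a_ij = z_ij / X_j:
  a_CC = 64/320 = 0.20, a_SC = 32/320 = 0.10
  a_CS = 16/80 = 0.20, a_SS = 36/80 = 0.45
I − A =
  [   0.80    -0.20]
  [  -0.10     0.55]
det(I−A) = (0.80)(0.55) − (-0.20)(-0.10) = 0.4200
adj(I−A) = [[0.55, 0.20], [0.10, 0.80]]
(I − A)⁻¹ = adj(I−A) / det(I−A) ≈
  [   1.3095     0.4762]
  [   0.2381     1.9048]
x = (I − A)⁻¹ d = adj(I−A)·d / det(I−A), with det(I−A) = 0.4200:
  x_C = (0.55·80 + 0.20·210) / 0.4200 = 86.00 / 0.4200 ≈ 204.8
  x_S = (0.10·80 + 0.80·210) / 0.4200 = 176.00 / 0.4200 ≈ 419.0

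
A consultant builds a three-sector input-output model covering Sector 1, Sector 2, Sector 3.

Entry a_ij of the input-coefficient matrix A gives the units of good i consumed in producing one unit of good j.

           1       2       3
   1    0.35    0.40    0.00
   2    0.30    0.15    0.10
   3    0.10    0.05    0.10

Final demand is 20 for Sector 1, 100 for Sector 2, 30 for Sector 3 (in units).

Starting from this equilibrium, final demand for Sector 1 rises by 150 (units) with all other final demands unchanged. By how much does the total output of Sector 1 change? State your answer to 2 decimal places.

I − A =
  [   0.65    -0.40     0.00]
  [  -0.30     0.85    -0.10]
  [  -0.10    -0.05     0.90]
Cofactors of I−A, C_ij = (−1)^(i+j)·(minor ij) (rows/columns in the sector order above):
  C_11 = (0.85)(0.90) − (-0.10)(-0.05) = 0.7600
  C_12 = −[(-0.30)(0.90) − (-0.10)(-0.10)] = 0.2800
  C_13 = (-0.30)(-0.05) − (0.85)(-0.10) = 0.1000
  C_21 = −[(-0.40)(0.90) − (0.00)(-0.05)] = 0.3600
  C_22 = (0.65)(0.90) − (0.00)(-0.10) = 0.5850
  C_23 = −[(0.65)(-0.05) − (-0.40)(-0.10)] = 0.0725
  C_31 = (-0.40)(-0.10) − (0.00)(0.85) = 0.0400
  C_32 = −[(0.65)(-0.10) − (0.00)(-0.30)] = 0.0650
  C_33 = (0.65)(0.85) − (-0.40)(-0.30) = 0.4325
det(I−A) = Σ_j (I−A)_1j·C_1j = (0.65)(0.7600) + (-0.40)(0.2800) + (0.00)(0.1000) = 0.3820
adj(I−A) = Cᵀ =
  [ 0.7600   0.3600   0.0400]
  [ 0.2800   0.5850   0.0650]
  [ 0.1000   0.0725   0.4325]
(I − A)⁻¹ = adj(I−A) / det(I−A) ≈
  [   1.9895     0.9424     0.1047]
  [   0.7330     1.5314     0.1702]
  [   0.2618     0.1898     1.1322]
Δx = (I − A)⁻¹ Δd with Δd having +150 in the Sector 1 component and 0 elsewhere.
So Δx_1 = L_11 · (+150), where L_11 = adj(I−A)_11 / det(I−A) = 0.7600 / 0.3820.
Δx_1 = 0.7600 × (+150) / 0.3820 = 114.00 / 0.3820 ≈ 298.43.

Δx_1 = 298.43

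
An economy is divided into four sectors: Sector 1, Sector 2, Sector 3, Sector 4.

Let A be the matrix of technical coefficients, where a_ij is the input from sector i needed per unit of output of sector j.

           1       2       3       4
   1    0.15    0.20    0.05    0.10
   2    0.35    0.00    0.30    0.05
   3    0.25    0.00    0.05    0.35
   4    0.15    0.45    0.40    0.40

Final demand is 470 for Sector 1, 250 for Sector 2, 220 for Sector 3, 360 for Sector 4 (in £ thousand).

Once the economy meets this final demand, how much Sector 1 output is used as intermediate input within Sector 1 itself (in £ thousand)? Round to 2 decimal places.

I − A =
  [   0.85    -0.20    -0.05    -0.10]
  [  -0.35     1.00    -0.30    -0.05]
  [  -0.25     0.00     0.95    -0.35]
  [  -0.15    -0.45    -0.40     0.60]
Compute the cofactors C_ij = (−1)^(i+j)·(3×3 minor ij) of I−A; the adjugate is their transpose:
adj(I−A) = Cᵀ =
  [ 0.361375   0.136625   0.122375   0.143000]
  [ 0.223375   0.331125   0.190375   0.175875]
  [ 0.252000   0.185625   0.416625   0.300500]
  [ 0.425875   0.406250   0.451125   0.713500]
det(I−A) = Σ_j (I−A)_1j·C_1j = (0.85)(0.361375) + (-0.20)(0.223375) + (-0.05)(0.252000) + (-0.10)(0.425875) = 0.20730625
(I − A)⁻¹ = adj(I−A) / det(I−A) ≈
  [   1.7432     0.6590     0.5903     0.6898]
  [   1.0775     1.5973     0.9183     0.8484]
  [   1.2156     0.8954     2.0097     1.4495]
  [   2.0543     1.9597     2.1761     3.4418]
First solve x = (I − A)⁻¹ d = adj(I−A)·d / det(I−A); in particular x_1 = (0.361375·470 + 0.136625·250 + 0.122375·220 + 0.143000·360) / 0.20730625 = 282.405 / 0.20730625 ≈ 1362.2599.
Intermediate flow from 1 to 1: z_11 = a_11 · x_1 = 0.15 × 282.405 / 0.20730625 = 42.36075 / 0.20730625 ≈ 204.34.

z_11 = 204.34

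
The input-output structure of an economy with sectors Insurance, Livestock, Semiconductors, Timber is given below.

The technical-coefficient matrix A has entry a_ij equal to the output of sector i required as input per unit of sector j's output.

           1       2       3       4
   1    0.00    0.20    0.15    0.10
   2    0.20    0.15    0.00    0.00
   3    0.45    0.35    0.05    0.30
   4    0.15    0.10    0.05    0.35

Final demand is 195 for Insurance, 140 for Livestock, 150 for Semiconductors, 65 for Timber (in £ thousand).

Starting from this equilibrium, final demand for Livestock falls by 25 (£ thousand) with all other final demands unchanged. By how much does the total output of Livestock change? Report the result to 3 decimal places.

I − A =
  [   1.00    -0.20    -0.15    -0.10]
  [  -0.20     0.85     0.00     0.00]
  [  -0.45    -0.35     0.95    -0.30]
  [  -0.15    -0.10    -0.05     0.65]
Compute the cofactors C_ij = (−1)^(i+j)·(3×3 minor ij) of I−A; the adjugate is their transpose:
adj(I−A) = Cᵀ =
  [ 0.512125   0.170375   0.087125   0.119000]
  [ 0.120500   0.535375   0.020500   0.028000]
  [ 0.338375   0.324250   0.511750   0.288250]
  [ 0.162750   0.146625   0.062625   0.701625]
det(I−A) = Σ_j (I−A)_1j·C_1j = (1.00)(0.512125) + (-0.20)(0.120500) + (-0.15)(0.338375) + (-0.10)(0.162750) = 0.42099375
(I − A)⁻¹ = adj(I−A) / det(I−A) ≈
  [   1.2165     0.4047     0.2070     0.2827]
  [   0.2862     1.2717     0.0487     0.0665]
  [   0.8038     0.7702     1.2156     0.6847]
  [   0.3866     0.3483     0.1488     1.6666]
Δx = (I − A)⁻¹ Δd with Δd having -25 in the Livestock component and 0 elsewhere.
So Δx_2 = L_22 · (-25), where L_22 = adj(I−A)_22 / det(I−A) = 0.535375 / 0.42099375.
Δx_2 = 0.535375 × (-25) / 0.42099375 = -13.384375 / 0.42099375 ≈ -31.792.

Δx_2 = -31.792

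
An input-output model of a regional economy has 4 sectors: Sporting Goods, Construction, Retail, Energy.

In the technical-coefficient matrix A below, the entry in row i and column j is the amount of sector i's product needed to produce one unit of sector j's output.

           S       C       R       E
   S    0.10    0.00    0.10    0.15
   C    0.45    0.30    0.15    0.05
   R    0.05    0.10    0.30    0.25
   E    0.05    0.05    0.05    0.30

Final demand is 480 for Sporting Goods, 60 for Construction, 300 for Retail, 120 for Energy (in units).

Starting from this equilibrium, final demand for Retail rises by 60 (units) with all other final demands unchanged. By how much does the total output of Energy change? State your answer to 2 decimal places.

Δx_E = 9.63

I − A =
  [   0.90     0.00    -0.10    -0.15]
  [  -0.45     0.70    -0.15    -0.05]
  [  -0.05    -0.10     0.70    -0.25]
  [  -0.05    -0.05    -0.05     0.70]
Compute the cofactors C_ij = (−1)^(i+j)·(3×3 minor ij) of I−A; the adjugate is their transpose:
adj(I−A) = Cᵀ =
  [ 0.319875   0.014250   0.055125   0.089250]
  [ 0.223875   0.419375   0.130750   0.124625]
  [ 0.070500   0.073875   0.430125   0.174000]
  [ 0.043875   0.036250   0.044000   0.419500]
det(I−A) = Σ_j (I−A)_1j·C_1j = (0.90)(0.319875) + (0.00)(0.223875) + (-0.10)(0.070500) + (-0.15)(0.043875) = 0.27425625
(I − A)⁻¹ = adj(I−A) / det(I−A) ≈
  [   1.1663     0.0520     0.2010     0.3254]
  [   0.8163     1.5291     0.4767     0.4544]
  [   0.2571     0.2694     1.5683     0.6344]
  [   0.1600     0.1322     0.1604     1.5296]
Δx = (I − A)⁻¹ Δd with Δd having +60 in the Retail component and 0 elsewhere.
So Δx_E = L_ER · (+60), where L_ER = adj(I−A)_ER / det(I−A) = 0.044000 / 0.27425625.
Δx_E = 0.044000 × (+60) / 0.27425625 = 2.64 / 0.27425625 ≈ 9.63.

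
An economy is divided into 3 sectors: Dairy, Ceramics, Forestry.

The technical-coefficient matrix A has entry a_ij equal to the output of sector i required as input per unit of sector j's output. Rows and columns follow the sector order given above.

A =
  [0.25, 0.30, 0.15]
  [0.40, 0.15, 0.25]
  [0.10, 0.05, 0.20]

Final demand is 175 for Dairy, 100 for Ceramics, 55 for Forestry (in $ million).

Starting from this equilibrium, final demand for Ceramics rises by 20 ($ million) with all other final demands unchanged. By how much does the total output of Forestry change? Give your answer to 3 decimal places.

I − A =
  [   0.75    -0.30    -0.15]
  [  -0.40     0.85    -0.25]
  [  -0.10    -0.05     0.80]
Cofactors of I−A, C_ij = (−1)^(i+j)·(minor ij) (rows/columns in the sector order above):
  C_11 = (0.85)(0.80) − (-0.25)(-0.05) = 0.6675
  C_12 = −[(-0.40)(0.80) − (-0.25)(-0.10)] = 0.3450
  C_13 = (-0.40)(-0.05) − (0.85)(-0.10) = 0.1050
  C_21 = −[(-0.30)(0.80) − (-0.15)(-0.05)] = 0.2475
  C_22 = (0.75)(0.80) − (-0.15)(-0.10) = 0.5850
  C_23 = −[(0.75)(-0.05) − (-0.30)(-0.10)] = 0.0675
  C_31 = (-0.30)(-0.25) − (-0.15)(0.85) = 0.2025
  C_32 = −[(0.75)(-0.25) − (-0.15)(-0.40)] = 0.2475
  C_33 = (0.75)(0.85) − (-0.30)(-0.40) = 0.5175
det(I−A) = Σ_j (I−A)_1j·C_1j = (0.75)(0.6675) + (-0.30)(0.3450) + (-0.15)(0.1050) = 0.381375
adj(I−A) = Cᵀ =
  [ 0.6675   0.2475   0.2025]
  [ 0.3450   0.5850   0.2475]
  [ 0.1050   0.0675   0.5175]
(I − A)⁻¹ = adj(I−A) / det(I−A) ≈
  [   1.7502     0.6490     0.5310]
  [   0.9046     1.5339     0.6490]
  [   0.2753     0.1770     1.3569]
Δx = (I − A)⁻¹ Δd with Δd having +20 in the Ceramics component and 0 elsewhere.
So Δx_F = L_FC · (+20), where L_FC = adj(I−A)_FC / det(I−A) = 0.0675 / 0.381375.
Δx_F = 0.0675 × (+20) / 0.381375 = 1.35 / 0.381375 ≈ 3.540.

Δx_F = 3.540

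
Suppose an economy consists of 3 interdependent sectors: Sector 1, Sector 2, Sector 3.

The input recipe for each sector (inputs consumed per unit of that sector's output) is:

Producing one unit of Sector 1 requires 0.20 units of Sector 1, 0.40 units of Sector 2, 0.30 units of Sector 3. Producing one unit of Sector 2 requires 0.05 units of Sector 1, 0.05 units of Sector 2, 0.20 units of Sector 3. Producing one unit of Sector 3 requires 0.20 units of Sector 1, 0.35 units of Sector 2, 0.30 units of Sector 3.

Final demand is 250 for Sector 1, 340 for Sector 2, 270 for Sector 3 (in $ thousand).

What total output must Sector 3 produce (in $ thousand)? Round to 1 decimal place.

I − A =
  [   0.80    -0.05    -0.20]
  [  -0.40     0.95    -0.35]
  [  -0.30    -0.20     0.70]
Cofactors of I−A, C_ij = (−1)^(i+j)·(minor ij) (rows/columns in the sector order above):
  C_11 = (0.95)(0.70) − (-0.35)(-0.20) = 0.5950
  C_12 = −[(-0.40)(0.70) − (-0.35)(-0.30)] = 0.3850
  C_13 = (-0.40)(-0.20) − (0.95)(-0.30) = 0.3650
  C_21 = −[(-0.05)(0.70) − (-0.20)(-0.20)] = 0.0750
  C_22 = (0.80)(0.70) − (-0.20)(-0.30) = 0.5000
  C_23 = −[(0.80)(-0.20) − (-0.05)(-0.30)] = 0.1750
  C_31 = (-0.05)(-0.35) − (-0.20)(0.95) = 0.2075
  C_32 = −[(0.80)(-0.35) − (-0.20)(-0.40)] = 0.3600
  C_33 = (0.80)(0.95) − (-0.05)(-0.40) = 0.7400
det(I−A) = Σ_j (I−A)_1j·C_1j = (0.80)(0.5950) + (-0.05)(0.3850) + (-0.20)(0.3650) = 0.38375
adj(I−A) = Cᵀ =
  [ 0.5950   0.0750   0.2075]
  [ 0.3850   0.5000   0.3600]
  [ 0.3650   0.1750   0.7400]
(I − A)⁻¹ = adj(I−A) / det(I−A) ≈
  [   1.5505     0.1954     0.5407]
  [   1.0033     1.3029     0.9381]
  [   0.9511     0.4560     1.9283]
x = (I − A)⁻¹ d = adj(I−A)·d / det(I−A), with det(I−A) = 0.38375:
  x_1 = (0.5950·250 + 0.0750·340 + 0.2075·270) / 0.38375 = 230.275 / 0.38375 ≈ 600.1
  x_2 = (0.3850·250 + 0.5000·340 + 0.3600·270) / 0.38375 = 363.45 / 0.38375 ≈ 947.1
  x_3 = (0.3650·250 + 0.1750·340 + 0.7400·270) / 0.38375 = 350.55 / 0.38375 ≈ 913.5

x_3 = 913.5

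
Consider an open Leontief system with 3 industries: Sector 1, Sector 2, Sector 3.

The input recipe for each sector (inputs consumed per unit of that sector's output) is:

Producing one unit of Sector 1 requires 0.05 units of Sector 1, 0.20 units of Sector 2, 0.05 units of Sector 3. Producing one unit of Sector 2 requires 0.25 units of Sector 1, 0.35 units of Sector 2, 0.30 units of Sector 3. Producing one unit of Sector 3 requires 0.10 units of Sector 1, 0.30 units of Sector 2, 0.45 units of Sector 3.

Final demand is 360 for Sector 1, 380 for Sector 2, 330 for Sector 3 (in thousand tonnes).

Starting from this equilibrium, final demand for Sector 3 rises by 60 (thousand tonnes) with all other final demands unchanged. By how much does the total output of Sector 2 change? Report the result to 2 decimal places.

I − A =
  [   0.95    -0.25    -0.10]
  [  -0.20     0.65    -0.30]
  [  -0.05    -0.30     0.55]
Cofactors of I−A, C_ij = (−1)^(i+j)·(minor ij) (rows/columns in the sector order above):
  C_11 = (0.65)(0.55) − (-0.30)(-0.30) = 0.2675
  C_12 = −[(-0.20)(0.55) − (-0.30)(-0.05)] = 0.1250
  C_13 = (-0.20)(-0.30) − (0.65)(-0.05) = 0.0925
  C_21 = −[(-0.25)(0.55) − (-0.10)(-0.30)] = 0.1675
  C_22 = (0.95)(0.55) − (-0.10)(-0.05) = 0.5175
  C_23 = −[(0.95)(-0.30) − (-0.25)(-0.05)] = 0.2975
  C_31 = (-0.25)(-0.30) − (-0.10)(0.65) = 0.1400
  C_32 = −[(0.95)(-0.30) − (-0.10)(-0.20)] = 0.3050
  C_33 = (0.95)(0.65) − (-0.25)(-0.20) = 0.5675
det(I−A) = Σ_j (I−A)_1j·C_1j = (0.95)(0.2675) + (-0.25)(0.1250) + (-0.10)(0.0925) = 0.213625
adj(I−A) = Cᵀ =
  [ 0.2675   0.1675   0.1400]
  [ 0.1250   0.5175   0.3050]
  [ 0.0925   0.2975   0.5675]
(I − A)⁻¹ = adj(I−A) / det(I−A) ≈
  [   1.2522     0.7841     0.6554]
  [   0.5851     2.4225     1.4277]
  [   0.4330     1.3926     2.6565]
Δx = (I − A)⁻¹ Δd with Δd having +60 in the Sector 3 component and 0 elsewhere.
So Δx_2 = L_23 · (+60), where L_23 = adj(I−A)_23 / det(I−A) = 0.3050 / 0.213625.
Δx_2 = 0.3050 × (+60) / 0.213625 = 18.30 / 0.213625 ≈ 85.66.

Δx_2 = 85.66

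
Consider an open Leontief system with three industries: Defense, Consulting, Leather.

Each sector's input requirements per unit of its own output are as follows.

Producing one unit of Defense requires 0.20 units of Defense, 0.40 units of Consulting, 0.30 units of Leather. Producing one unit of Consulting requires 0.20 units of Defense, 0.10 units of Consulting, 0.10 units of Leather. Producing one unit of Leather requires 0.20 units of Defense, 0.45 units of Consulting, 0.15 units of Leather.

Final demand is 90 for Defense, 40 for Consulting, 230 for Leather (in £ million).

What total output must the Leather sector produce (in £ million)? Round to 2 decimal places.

I − A =
  [   0.80    -0.20    -0.20]
  [  -0.40     0.90    -0.45]
  [  -0.30    -0.10     0.85]
Cofactors of I−A, C_ij = (−1)^(i+j)·(minor ij) (rows/columns in the sector order above):
  C_11 = (0.90)(0.85) − (-0.45)(-0.10) = 0.7200
  C_12 = −[(-0.40)(0.85) − (-0.45)(-0.30)] = 0.4750
  C_13 = (-0.40)(-0.10) − (0.90)(-0.30) = 0.3100
  C_21 = −[(-0.20)(0.85) − (-0.20)(-0.10)] = 0.1900
  C_22 = (0.80)(0.85) − (-0.20)(-0.30) = 0.6200
  C_23 = −[(0.80)(-0.10) − (-0.20)(-0.30)] = 0.1400
  C_31 = (-0.20)(-0.45) − (-0.20)(0.90) = 0.2700
  C_32 = −[(0.80)(-0.45) − (-0.20)(-0.40)] = 0.4400
  C_33 = (0.80)(0.90) − (-0.20)(-0.40) = 0.6400
det(I−A) = Σ_j (I−A)_1j·C_1j = (0.80)(0.7200) + (-0.20)(0.4750) + (-0.20)(0.3100) = 0.4190
adj(I−A) = Cᵀ =
  [ 0.7200   0.1900   0.2700]
  [ 0.4750   0.6200   0.4400]
  [ 0.3100   0.1400   0.6400]
(I − A)⁻¹ = adj(I−A) / det(I−A) ≈
  [   1.7184     0.4535     0.6444]
  [   1.1337     1.4797     1.0501]
  [   0.7399     0.3341     1.5274]
x = (I − A)⁻¹ d = adj(I−A)·d / det(I−A), with det(I−A) = 0.4190:
  x_D = (0.7200·90 + 0.1900·40 + 0.2700·230) / 0.4190 = 134.50 / 0.4190 ≈ 321.00
  x_C = (0.4750·90 + 0.6200·40 + 0.4400·230) / 0.4190 = 168.75 / 0.4190 ≈ 402.74
  x_L = (0.3100·90 + 0.1400·40 + 0.6400·230) / 0.4190 = 180.70 / 0.4190 ≈ 431.26

x_L = 431.26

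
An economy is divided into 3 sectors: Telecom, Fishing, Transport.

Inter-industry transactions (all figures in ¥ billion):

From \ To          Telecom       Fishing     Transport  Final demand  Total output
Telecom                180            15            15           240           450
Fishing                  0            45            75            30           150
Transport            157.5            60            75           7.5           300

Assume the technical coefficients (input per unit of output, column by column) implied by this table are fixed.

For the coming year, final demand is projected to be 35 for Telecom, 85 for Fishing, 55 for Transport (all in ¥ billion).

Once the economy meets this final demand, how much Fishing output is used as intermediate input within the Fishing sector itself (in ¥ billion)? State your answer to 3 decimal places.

Technical coefficients a_ij = z_ij / X_j:
  a_11 = 180/450 = 0.40, a_21 = 0/450 = 0.00, a_31 = 157.5/450 = 0.35
  a_12 = 15/150 = 0.10, a_22 = 45/150 = 0.30, a_32 = 60/150 = 0.40
  a_13 = 15/300 = 0.05, a_23 = 75/300 = 0.25, a_33 = 75/300 = 0.25
I − A =
  [   0.60    -0.10    -0.05]
  [   0.00     0.70    -0.25]
  [  -0.35    -0.40     0.75]
Cofactors of I−A, C_ij = (−1)^(i+j)·(minor ij) (rows/columns in the sector order above):
  C_11 = (0.70)(0.75) − (-0.25)(-0.40) = 0.4250
  C_12 = −[(0.00)(0.75) − (-0.25)(-0.35)] = 0.0875
  C_13 = (0.00)(-0.40) − (0.70)(-0.35) = 0.2450
  C_21 = −[(-0.10)(0.75) − (-0.05)(-0.40)] = 0.0950
  C_22 = (0.60)(0.75) − (-0.05)(-0.35) = 0.4325
  C_23 = −[(0.60)(-0.40) − (-0.10)(-0.35)] = 0.2750
  C_31 = (-0.10)(-0.25) − (-0.05)(0.70) = 0.0600
  C_32 = −[(0.60)(-0.25) − (-0.05)(0.00)] = 0.1500
  C_33 = (0.60)(0.70) − (-0.10)(0.00) = 0.4200
det(I−A) = Σ_j (I−A)_1j·C_1j = (0.60)(0.4250) + (-0.10)(0.0875) + (-0.05)(0.2450) = 0.2340
adj(I−A) = Cᵀ =
  [ 0.4250   0.0950   0.0600]
  [ 0.0875   0.4325   0.1500]
  [ 0.2450   0.2750   0.4200]
(I − A)⁻¹ = adj(I−A) / det(I−A) ≈
  [   1.8162     0.4060     0.2564]
  [   0.3739     1.8483     0.6410]
  [   1.0470     1.1752     1.7949]
First solve x = (I − A)⁻¹ d = adj(I−A)·d / det(I−A); in particular x_2 = (0.0875·35 + 0.4325·85 + 0.1500·55) / 0.2340 = 48.075 / 0.2340 ≈ 205.44872.
Intermediate flow from 2 to 2: z_22 = a_22 · x_2 = 0.30 × 48.075 / 0.2340 = 14.4225 / 0.2340 ≈ 61.635.

z_22 = 61.635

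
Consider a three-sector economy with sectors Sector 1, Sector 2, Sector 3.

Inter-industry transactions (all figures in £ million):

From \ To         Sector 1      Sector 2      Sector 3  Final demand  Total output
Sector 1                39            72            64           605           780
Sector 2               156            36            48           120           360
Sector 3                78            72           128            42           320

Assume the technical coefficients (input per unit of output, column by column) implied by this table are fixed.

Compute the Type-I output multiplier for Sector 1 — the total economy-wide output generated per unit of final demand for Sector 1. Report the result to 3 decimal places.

Technical coefficients a_ij = z_ij / X_j:
  a_11 = 39/780 = 0.05, a_21 = 156/780 = 0.20, a_31 = 78/780 = 0.10
  a_12 = 72/360 = 0.20, a_22 = 36/360 = 0.10, a_32 = 72/360 = 0.20
  a_13 = 64/320 = 0.20, a_23 = 48/320 = 0.15, a_33 = 128/320 = 0.40
I − A =
  [   0.95    -0.20    -0.20]
  [  -0.20     0.90    -0.15]
  [  -0.10    -0.20     0.60]
Cofactors of I−A, C_ij = (−1)^(i+j)·(minor ij) (rows/columns in the sector order above):
  C_11 = (0.90)(0.60) − (-0.15)(-0.20) = 0.5100
  C_12 = −[(-0.20)(0.60) − (-0.15)(-0.10)] = 0.1350
  C_13 = (-0.20)(-0.20) − (0.90)(-0.10) = 0.1300
  C_21 = −[(-0.20)(0.60) − (-0.20)(-0.20)] = 0.1600
  C_22 = (0.95)(0.60) − (-0.20)(-0.10) = 0.5500
  C_23 = −[(0.95)(-0.20) − (-0.20)(-0.10)] = 0.2100
  C_31 = (-0.20)(-0.15) − (-0.20)(0.90) = 0.2100
  C_32 = −[(0.95)(-0.15) − (-0.20)(-0.20)] = 0.1825
  C_33 = (0.95)(0.90) − (-0.20)(-0.20) = 0.8150
det(I−A) = Σ_j (I−A)_1j·C_1j = (0.95)(0.5100) + (-0.20)(0.1350) + (-0.20)(0.1300) = 0.4315
adj(I−A) = Cᵀ =
  [ 0.5100   0.1600   0.2100]
  [ 0.1350   0.5500   0.1825]
  [ 0.1300   0.2100   0.8150]
(I − A)⁻¹ = adj(I−A) / det(I−A) ≈
  [   1.1819     0.3708     0.4867]
  [   0.3129     1.2746     0.4229]
  [   0.3013     0.4867     1.8888]
The output multiplier for sector j is the column-j sum of the Leontief inverse (I − A)⁻¹ = adj(I−A) / det(I−A).
Column 1 of adj(I−A): (0.5100, 0.1350, 0.1300); det(I−A) = 0.4315.
m_1 = (0.5100 + 0.1350 + 0.1300) / 0.4315 = 0.775 / 0.4315 ≈ 1.796.

m_1 = 1.796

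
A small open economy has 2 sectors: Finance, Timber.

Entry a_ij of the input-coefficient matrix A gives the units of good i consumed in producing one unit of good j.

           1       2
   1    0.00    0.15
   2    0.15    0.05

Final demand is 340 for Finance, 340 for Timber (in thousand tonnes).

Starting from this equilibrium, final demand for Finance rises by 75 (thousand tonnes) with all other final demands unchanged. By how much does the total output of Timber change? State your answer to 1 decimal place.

I − A =
  [   1.00    -0.15]
  [  -0.15     0.95]
det(I−A) = (1.00)(0.95) − (-0.15)(-0.15) = 0.9275
adj(I−A) = [[0.95, 0.15], [0.15, 1.00]]
(I − A)⁻¹ = adj(I−A) / det(I−A) ≈
  [   1.0243     0.1617]
  [   0.1617     1.0782]
Δx = (I − A)⁻¹ Δd with Δd having +75 in the Finance component and 0 elsewhere.
So Δx_2 = L_21 · (+75), where L_21 = adj(I−A)_21 / det(I−A) = 0.15 / 0.9275.
Δx_2 = 0.15 × (+75) / 0.9275 = 11.25 / 0.9275 ≈ 12.1.

Δx_2 = 12.1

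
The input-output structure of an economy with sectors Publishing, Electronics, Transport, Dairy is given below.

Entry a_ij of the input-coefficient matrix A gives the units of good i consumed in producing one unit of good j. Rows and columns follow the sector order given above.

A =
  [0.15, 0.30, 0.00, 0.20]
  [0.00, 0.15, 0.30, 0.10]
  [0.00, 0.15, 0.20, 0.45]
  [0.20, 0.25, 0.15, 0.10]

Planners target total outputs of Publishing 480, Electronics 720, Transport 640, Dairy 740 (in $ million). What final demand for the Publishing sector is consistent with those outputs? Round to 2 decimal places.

I − A =
  [   0.85    -0.30     0.00    -0.20]
  [   0.00     0.85    -0.30    -0.10]
  [   0.00    -0.15     0.80    -0.45]
  [  -0.20    -0.25    -0.15     0.90]
d = (I − A) x:
  d_1 = (+0.85)·480 + (-0.30)·720 + (+0.00)·640 + (-0.20)·740 = 44.00
  d_2 = (+0.00)·480 + (+0.85)·720 + (-0.30)·640 + (-0.10)·740 = 346.00
  d_3 = (+0.00)·480 + (-0.15)·720 + (+0.80)·640 + (-0.45)·740 = 71.00
  d_4 = (-0.20)·480 + (-0.25)·720 + (-0.15)·640 + (+0.90)·740 = 294.00

d_1 = 44.00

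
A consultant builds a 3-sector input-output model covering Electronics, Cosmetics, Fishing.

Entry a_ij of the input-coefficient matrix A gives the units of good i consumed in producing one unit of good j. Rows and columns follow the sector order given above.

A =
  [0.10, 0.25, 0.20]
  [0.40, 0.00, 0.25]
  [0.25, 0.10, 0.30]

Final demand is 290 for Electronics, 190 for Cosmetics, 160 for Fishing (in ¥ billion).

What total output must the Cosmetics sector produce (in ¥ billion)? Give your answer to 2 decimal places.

x_2 = 556.88

I − A =
  [   0.90    -0.25    -0.20]
  [  -0.40     1.00    -0.25]
  [  -0.25    -0.10     0.70]
Cofactors of I−A, C_ij = (−1)^(i+j)·(minor ij) (rows/columns in the sector order above):
  C_11 = (1.00)(0.70) − (-0.25)(-0.10) = 0.6750
  C_12 = −[(-0.40)(0.70) − (-0.25)(-0.25)] = 0.3425
  C_13 = (-0.40)(-0.10) − (1.00)(-0.25) = 0.2900
  C_21 = −[(-0.25)(0.70) − (-0.20)(-0.10)] = 0.1950
  C_22 = (0.90)(0.70) − (-0.20)(-0.25) = 0.5800
  C_23 = −[(0.90)(-0.10) − (-0.25)(-0.25)] = 0.1525
  C_31 = (-0.25)(-0.25) − (-0.20)(1.00) = 0.2625
  C_32 = −[(0.90)(-0.25) − (-0.20)(-0.40)] = 0.3050
  C_33 = (0.90)(1.00) − (-0.25)(-0.40) = 0.8000
det(I−A) = Σ_j (I−A)_1j·C_1j = (0.90)(0.6750) + (-0.25)(0.3425) + (-0.20)(0.2900) = 0.463875
adj(I−A) = Cᵀ =
  [ 0.6750   0.1950   0.2625]
  [ 0.3425   0.5800   0.3050]
  [ 0.2900   0.1525   0.8000]
(I − A)⁻¹ = adj(I−A) / det(I−A) ≈
  [   1.4551     0.4204     0.5659]
  [   0.7383     1.2503     0.6575]
  [   0.6252     0.3288     1.7246]
x = (I − A)⁻¹ d = adj(I−A)·d / det(I−A), with det(I−A) = 0.463875:
  x_1 = (0.6750·290 + 0.1950·190 + 0.2625·160) / 0.463875 = 274.80 / 0.463875 ≈ 592.40
  x_2 = (0.3425·290 + 0.5800·190 + 0.3050·160) / 0.463875 = 258.325 / 0.463875 ≈ 556.88
  x_3 = (0.2900·290 + 0.1525·190 + 0.8000·160) / 0.463875 = 241.075 / 0.463875 ≈ 519.70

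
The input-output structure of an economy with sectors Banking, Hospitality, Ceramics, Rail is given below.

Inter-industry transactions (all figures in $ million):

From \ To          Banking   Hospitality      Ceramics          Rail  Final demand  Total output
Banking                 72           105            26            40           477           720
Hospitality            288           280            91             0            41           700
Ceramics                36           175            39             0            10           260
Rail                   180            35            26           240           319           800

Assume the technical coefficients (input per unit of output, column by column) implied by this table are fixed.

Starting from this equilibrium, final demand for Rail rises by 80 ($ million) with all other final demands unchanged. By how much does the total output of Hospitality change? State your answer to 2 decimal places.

Technical coefficients a_ij = z_ij / X_j:
  a_BB = 72/720 = 0.10, a_HB = 288/720 = 0.40, a_CB = 36/720 = 0.05, a_RB = 180/720 = 0.25
  a_BH = 105/700 = 0.15, a_HH = 280/700 = 0.40, a_CH = 175/700 = 0.25, a_RH = 35/700 = 0.05
  a_BC = 26/260 = 0.10, a_HC = 91/260 = 0.35, a_CC = 39/260 = 0.15, a_RC = 26/260 = 0.10
  a_BR = 40/800 = 0.05, a_HR = 0/800 = 0.00, a_CR = 0/800 = 0.00, a_RR = 240/800 = 0.30
I − A =
  [   0.90    -0.15    -0.10    -0.05]
  [  -0.40     0.60    -0.35     0.00]
  [  -0.05    -0.25     0.85     0.00]
  [  -0.25    -0.05    -0.10     0.70]
Compute the cofactors C_ij = (−1)^(i+j)·(3×3 minor ij) of I−A; the adjugate is their transpose:
adj(I−A) = Cᵀ =
  [ 0.295750   0.110125   0.082625   0.021125]
  [ 0.250250   0.521125   0.246125   0.017875]
  [ 0.091000   0.159750   0.327500   0.006500]
  [ 0.136500   0.099375   0.093875   0.313625]
det(I−A) = Σ_j (I−A)_1j·C_1j = (0.90)(0.295750) + (-0.15)(0.250250) + (-0.10)(0.091000) + (-0.05)(0.136500) = 0.2127125
(I − A)⁻¹ = adj(I−A) / det(I−A) ≈
  [   1.3904     0.5177     0.3884     0.0993]
  [   1.1765     2.4499     1.1571     0.0840]
  [   0.4278     0.7510     1.5396     0.0306]
  [   0.6417     0.4672     0.4413     1.4744]
Δx = (I − A)⁻¹ Δd with Δd having +80 in the Rail component and 0 elsewhere.
So Δx_H = L_HR · (+80), where L_HR = adj(I−A)_HR / det(I−A) = 0.017875 / 0.2127125.
Δx_H = 0.017875 × (+80) / 0.2127125 = 1.43 / 0.2127125 ≈ 6.72.

Δx_H = 6.72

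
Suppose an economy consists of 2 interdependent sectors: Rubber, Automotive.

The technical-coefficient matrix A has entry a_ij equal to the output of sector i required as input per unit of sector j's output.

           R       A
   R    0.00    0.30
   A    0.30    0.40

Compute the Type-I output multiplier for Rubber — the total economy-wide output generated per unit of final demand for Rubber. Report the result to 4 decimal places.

I − A =
  [   1.00    -0.30]
  [  -0.30     0.60]
det(I−A) = (1.00)(0.60) − (-0.30)(-0.30) = 0.5100
adj(I−A) = [[0.60, 0.30], [0.30, 1.00]]
(I − A)⁻¹ = adj(I−A) / det(I−A) ≈
  [   1.17647     0.58824]
  [   0.58824     1.96078]
The output multiplier for sector j is the column-j sum of the Leontief inverse (I − A)⁻¹ = adj(I−A) / det(I−A).
Column R of adj(I−A): (0.60, 0.30); det(I−A) = 0.5100.
m_R = (0.60 + 0.30) / 0.5100 = 0.90 / 0.5100 ≈ 1.7647.

m_R = 1.7647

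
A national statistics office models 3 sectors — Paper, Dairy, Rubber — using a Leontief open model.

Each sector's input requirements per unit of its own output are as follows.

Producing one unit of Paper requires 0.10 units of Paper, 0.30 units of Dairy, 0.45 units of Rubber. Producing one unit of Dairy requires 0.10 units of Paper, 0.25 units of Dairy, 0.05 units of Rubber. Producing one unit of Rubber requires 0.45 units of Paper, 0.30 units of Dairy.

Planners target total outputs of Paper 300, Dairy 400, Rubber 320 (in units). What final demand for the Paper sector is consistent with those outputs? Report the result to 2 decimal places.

d_1 = 86.00

I − A =
  [   0.90    -0.10    -0.45]
  [  -0.30     0.75    -0.30]
  [  -0.45    -0.05     1.00]
d = (I − A) x:
  d_1 = (+0.90)·300 + (-0.10)·400 + (-0.45)·320 = 86.00
  d_2 = (-0.30)·300 + (+0.75)·400 + (-0.30)·320 = 114.00
  d_3 = (-0.45)·300 + (-0.05)·400 + (+1.00)·320 = 165.00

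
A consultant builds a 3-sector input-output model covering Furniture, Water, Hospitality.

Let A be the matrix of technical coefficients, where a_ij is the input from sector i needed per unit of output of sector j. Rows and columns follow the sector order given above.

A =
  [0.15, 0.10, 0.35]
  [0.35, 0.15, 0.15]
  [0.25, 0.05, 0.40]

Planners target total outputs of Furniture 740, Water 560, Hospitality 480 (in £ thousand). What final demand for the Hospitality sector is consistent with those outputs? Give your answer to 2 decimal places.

I − A =
  [   0.85    -0.10    -0.35]
  [  -0.35     0.85    -0.15]
  [  -0.25    -0.05     0.60]
d = (I − A) x:
  d_1 = (+0.85)·740 + (-0.10)·560 + (-0.35)·480 = 405.00
  d_2 = (-0.35)·740 + (+0.85)·560 + (-0.15)·480 = 145.00
  d_3 = (-0.25)·740 + (-0.05)·560 + (+0.60)·480 = 75.00

d_3 = 75.00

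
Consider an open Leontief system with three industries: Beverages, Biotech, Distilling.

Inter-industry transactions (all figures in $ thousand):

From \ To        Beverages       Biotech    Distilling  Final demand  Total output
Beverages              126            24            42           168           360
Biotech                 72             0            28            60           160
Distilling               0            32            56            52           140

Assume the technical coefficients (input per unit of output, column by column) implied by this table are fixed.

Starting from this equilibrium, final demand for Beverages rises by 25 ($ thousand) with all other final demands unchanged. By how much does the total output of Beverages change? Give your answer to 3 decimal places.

Technical coefficients a_ij = z_ij / X_j:
  a_11 = 126/360 = 0.35, a_21 = 72/360 = 0.20, a_31 = 0/360 = 0.00
  a_12 = 24/160 = 0.15, a_22 = 0/160 = 0.00, a_32 = 32/160 = 0.20
  a_13 = 42/140 = 0.30, a_23 = 28/140 = 0.20, a_33 = 56/140 = 0.40
I − A =
  [   0.65    -0.15    -0.30]
  [  -0.20     1.00    -0.20]
  [   0.00    -0.20     0.60]
Cofactors of I−A, C_ij = (−1)^(i+j)·(minor ij) (rows/columns in the sector order above):
  C_11 = (1.00)(0.60) − (-0.20)(-0.20) = 0.5600
  C_12 = −[(-0.20)(0.60) − (-0.20)(0.00)] = 0.1200
  C_13 = (-0.20)(-0.20) − (1.00)(0.00) = 0.0400
  C_21 = −[(-0.15)(0.60) − (-0.30)(-0.20)] = 0.1500
  C_22 = (0.65)(0.60) − (-0.30)(0.00) = 0.3900
  C_23 = −[(0.65)(-0.20) − (-0.15)(0.00)] = 0.1300
  C_31 = (-0.15)(-0.20) − (-0.30)(1.00) = 0.3300
  C_32 = −[(0.65)(-0.20) − (-0.30)(-0.20)] = 0.1900
  C_33 = (0.65)(1.00) − (-0.15)(-0.20) = 0.6200
det(I−A) = Σ_j (I−A)_1j·C_1j = (0.65)(0.5600) + (-0.15)(0.1200) + (-0.30)(0.0400) = 0.3340
adj(I−A) = Cᵀ =
  [ 0.5600   0.1500   0.3300]
  [ 0.1200   0.3900   0.1900]
  [ 0.0400   0.1300   0.6200]
(I − A)⁻¹ = adj(I−A) / det(I−A) ≈
  [   1.6766     0.4491     0.9880]
  [   0.3593     1.1677     0.5689]
  [   0.1198     0.3892     1.8563]
Δx = (I − A)⁻¹ Δd with Δd having +25 in the Beverages component and 0 elsewhere.
So Δx_1 = L_11 · (+25), where L_11 = adj(I−A)_11 / det(I−A) = 0.5600 / 0.3340.
Δx_1 = 0.5600 × (+25) / 0.3340 = 14.00 / 0.3340 ≈ 41.916.

Δx_1 = 41.916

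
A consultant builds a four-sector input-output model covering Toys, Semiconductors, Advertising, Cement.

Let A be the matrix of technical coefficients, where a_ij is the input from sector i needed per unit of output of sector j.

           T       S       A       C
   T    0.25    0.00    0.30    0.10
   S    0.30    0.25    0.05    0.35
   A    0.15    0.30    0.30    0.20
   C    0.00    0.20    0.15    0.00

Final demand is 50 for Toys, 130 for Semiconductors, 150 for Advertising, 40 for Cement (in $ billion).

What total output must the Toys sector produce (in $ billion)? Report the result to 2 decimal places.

I − A =
  [   0.75     0.00    -0.30    -0.10]
  [  -0.30     0.75    -0.05    -0.35]
  [  -0.15    -0.30     0.70    -0.20]
  [   0.00    -0.20    -0.15     1.00]
Compute the cofactors C_ij = (−1)^(i+j)·(3×3 minor ij) of I−A; the adjugate is their transpose:
adj(I−A) = Cᵀ =
  [ 0.420750   0.120500   0.216250   0.127500]
  [ 0.216375   0.455250   0.171375   0.215250]
  [ 0.204000   0.258000   0.504000   0.211500]
  [ 0.073875   0.129750   0.109875   0.321750]
det(I−A) = Σ_j (I−A)_1j·C_1j = (0.75)(0.420750) + (0.00)(0.216375) + (-0.30)(0.204000) + (-0.10)(0.073875) = 0.246975
(I − A)⁻¹ = adj(I−A) / det(I−A) ≈
  [   1.7036     0.4879     0.8756     0.5162]
  [   0.8761     1.8433     0.6939     0.8715]
  [   0.8260     1.0446     2.0407     0.8564]
  [   0.2991     0.5254     0.4449     1.3028]
x = (I − A)⁻¹ d = adj(I−A)·d / det(I−A), with det(I−A) = 0.246975:
  x_T = (0.420750·50 + 0.120500·130 + 0.216250·150 + 0.127500·40) / 0.246975 = 74.24 / 0.246975 ≈ 300.60
  x_S = (0.216375·50 + 0.455250·130 + 0.171375·150 + 0.215250·40) / 0.246975 = 104.3175 / 0.246975 ≈ 422.38
  x_A = (0.204000·50 + 0.258000·130 + 0.504000·150 + 0.211500·40) / 0.246975 = 127.80 / 0.246975 ≈ 517.46
  x_C = (0.073875·50 + 0.129750·130 + 0.109875·150 + 0.321750·40) / 0.246975 = 49.9125 / 0.246975 ≈ 202.10

x_T = 300.60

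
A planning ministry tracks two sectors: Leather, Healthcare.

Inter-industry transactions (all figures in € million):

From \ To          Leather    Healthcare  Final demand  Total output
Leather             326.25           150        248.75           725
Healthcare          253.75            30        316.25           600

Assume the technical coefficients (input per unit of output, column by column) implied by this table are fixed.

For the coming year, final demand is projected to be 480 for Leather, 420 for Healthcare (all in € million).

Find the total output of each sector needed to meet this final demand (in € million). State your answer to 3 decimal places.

Technical coefficients a_ij = z_ij / X_j:
  a_LL = 326.25/725 = 0.45, a_HL = 253.75/725 = 0.35
  a_LH = 150/600 = 0.25, a_HH = 30/600 = 0.05
I − A =
  [   0.55    -0.25]
  [  -0.35     0.95]
det(I−A) = (0.55)(0.95) − (-0.25)(-0.35) = 0.4350
adj(I−A) = [[0.95, 0.25], [0.35, 0.55]]
(I − A)⁻¹ = adj(I−A) / det(I−A) ≈
  [   2.1839     0.5747]
  [   0.8046     1.2644]
x = (I − A)⁻¹ d = adj(I−A)·d / det(I−A), with det(I−A) = 0.4350:
  x_L = (0.95·480 + 0.25·420) / 0.4350 = 561.00 / 0.4350 ≈ 1289.655
  x_H = (0.35·480 + 0.55·420) / 0.4350 = 399.00 / 0.4350 ≈ 917.241

x_L = 1289.655, x_H = 917.241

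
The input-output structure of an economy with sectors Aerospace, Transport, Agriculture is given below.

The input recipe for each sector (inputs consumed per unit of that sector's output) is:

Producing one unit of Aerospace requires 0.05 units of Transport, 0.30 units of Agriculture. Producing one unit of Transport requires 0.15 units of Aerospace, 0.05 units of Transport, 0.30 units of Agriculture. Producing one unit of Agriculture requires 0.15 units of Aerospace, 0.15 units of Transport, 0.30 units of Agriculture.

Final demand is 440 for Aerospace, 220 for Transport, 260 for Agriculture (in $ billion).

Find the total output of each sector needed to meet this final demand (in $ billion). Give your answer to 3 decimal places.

I − A =
  [   1.00    -0.15    -0.15]
  [  -0.05     0.95    -0.15]
  [  -0.30    -0.30     0.70]
Cofactors of I−A, C_ij = (−1)^(i+j)·(minor ij) (rows/columns in the sector order above):
  C_11 = (0.95)(0.70) − (-0.15)(-0.30) = 0.6200
  C_12 = −[(-0.05)(0.70) − (-0.15)(-0.30)] = 0.0800
  C_13 = (-0.05)(-0.30) − (0.95)(-0.30) = 0.3000
  C_21 = −[(-0.15)(0.70) − (-0.15)(-0.30)] = 0.1500
  C_22 = (1.00)(0.70) − (-0.15)(-0.30) = 0.6550
  C_23 = −[(1.00)(-0.30) − (-0.15)(-0.30)] = 0.3450
  C_31 = (-0.15)(-0.15) − (-0.15)(0.95) = 0.1650
  C_32 = −[(1.00)(-0.15) − (-0.15)(-0.05)] = 0.1575
  C_33 = (1.00)(0.95) − (-0.15)(-0.05) = 0.9425
det(I−A) = Σ_j (I−A)_1j·C_1j = (1.00)(0.6200) + (-0.15)(0.0800) + (-0.15)(0.3000) = 0.5630
adj(I−A) = Cᵀ =
  [ 0.6200   0.1500   0.1650]
  [ 0.0800   0.6550   0.1575]
  [ 0.3000   0.3450   0.9425]
(I − A)⁻¹ = adj(I−A) / det(I−A) ≈
  [   1.1012     0.2664     0.2931]
  [   0.1421     1.1634     0.2798]
  [   0.5329     0.6128     1.6741]
x = (I − A)⁻¹ d = adj(I−A)·d / det(I−A), with det(I−A) = 0.5630:
  x_1 = (0.6200·440 + 0.1500·220 + 0.1650·260) / 0.5630 = 348.70 / 0.5630 ≈ 619.361
  x_2 = (0.0800·440 + 0.6550·220 + 0.1575·260) / 0.5630 = 220.25 / 0.5630 ≈ 391.208
  x_3 = (0.3000·440 + 0.3450·220 + 0.9425·260) / 0.5630 = 452.95 / 0.5630 ≈ 804.529

x_1 = 619.361, x_2 = 391.208, x_3 = 804.529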